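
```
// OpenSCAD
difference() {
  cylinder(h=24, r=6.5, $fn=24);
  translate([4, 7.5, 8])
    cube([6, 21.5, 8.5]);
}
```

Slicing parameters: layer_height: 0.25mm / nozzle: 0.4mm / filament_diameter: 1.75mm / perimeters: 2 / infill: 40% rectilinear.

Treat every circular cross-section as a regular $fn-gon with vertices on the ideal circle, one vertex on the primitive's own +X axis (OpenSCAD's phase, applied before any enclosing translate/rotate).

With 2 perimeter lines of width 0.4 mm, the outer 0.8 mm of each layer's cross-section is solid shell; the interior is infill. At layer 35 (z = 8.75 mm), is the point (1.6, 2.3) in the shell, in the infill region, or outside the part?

infill

At z = 8.75 mm: the r=6.5 cylinder contributes a regular 24-gon of circumradius 6.5; the cube at (4, 7.5) (footprint 6×21.5) is included at this height; Taking the first minus the rest: starting from the r=6.5 cylinder, the 6×21.5 cube at (4, 7.5) misses the remaining region (no effect) — 1 connected region. Overall, the cross-section is a single solid region. The nearest boundary edge runs (3.25, 5.63)→(4.60, 4.60); distance from the point to it = 3.65 mm. The point is inside the cross-section and 3.65 mm from the nearest boundary — more than the 0.8 mm shell width (2 × 0.4), so it's in the infill interior.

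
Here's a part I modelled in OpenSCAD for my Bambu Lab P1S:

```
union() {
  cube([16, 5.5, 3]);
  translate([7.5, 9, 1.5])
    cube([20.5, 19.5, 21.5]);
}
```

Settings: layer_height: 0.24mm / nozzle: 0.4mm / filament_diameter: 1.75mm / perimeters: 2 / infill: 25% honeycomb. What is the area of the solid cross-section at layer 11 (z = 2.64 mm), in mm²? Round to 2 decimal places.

At z = 2.64 mm: the cube (footprint 16×5.5) is included at this height (area 88.00 mm²); the 20.5×19.5 cube at (7.5, 9) contributes its full rectangle (area 399.75 mm²); Merging all regions: the 2 present regions are separate (no shared area or edge), so areas and boundary lengths simply add and each stays a separate island — area = 487.75 mm². Overall, the cross-section has 2 separate islands. Net area = 487.75 mm².

487.75 mm²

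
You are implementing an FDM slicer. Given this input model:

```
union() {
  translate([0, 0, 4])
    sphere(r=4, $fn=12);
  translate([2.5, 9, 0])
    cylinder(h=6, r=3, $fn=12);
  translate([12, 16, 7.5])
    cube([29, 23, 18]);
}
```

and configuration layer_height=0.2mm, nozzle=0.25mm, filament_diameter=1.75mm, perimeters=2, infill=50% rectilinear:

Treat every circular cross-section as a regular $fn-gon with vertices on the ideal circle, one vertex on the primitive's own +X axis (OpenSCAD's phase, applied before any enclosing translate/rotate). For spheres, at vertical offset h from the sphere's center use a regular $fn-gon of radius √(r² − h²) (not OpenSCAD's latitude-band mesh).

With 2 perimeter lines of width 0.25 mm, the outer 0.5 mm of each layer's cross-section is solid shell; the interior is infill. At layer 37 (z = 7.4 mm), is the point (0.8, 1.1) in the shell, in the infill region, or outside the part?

At z = 7.4 mm: the sphere: section is a regular 12-gon, circumradius = √(r²−h²) = √(4²−3.4²) = 2.107; the cylinder at (2.5, 9) is not intersected at this z (z outside [0, 6]); the cube at (12, 16) does not reach this height (z outside [7.5, 25.5]); Taking the union: only the r=4 sphere is present, so the union is just that shape — 1 connected region. Overall, the cross-section is a single solid region. The nearest boundary edge runs (1.82, 1.05)→(1.05, 1.82); distance from the point to it = 0.69 mm. The point is inside the cross-section and 0.69 mm from the nearest boundary — more than the 0.5 mm shell width (2 × 0.25), so it's in the infill interior.

infill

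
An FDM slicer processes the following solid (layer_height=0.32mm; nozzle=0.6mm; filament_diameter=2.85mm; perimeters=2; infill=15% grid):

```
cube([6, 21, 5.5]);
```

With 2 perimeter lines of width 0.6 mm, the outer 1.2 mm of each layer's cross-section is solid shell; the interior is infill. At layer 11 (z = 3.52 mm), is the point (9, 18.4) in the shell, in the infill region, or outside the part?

outside

At z = 3.52 mm: the cube (footprint 6×21) is included at this height. Overall, the cross-section is a single solid region. The nearest boundary edge runs (6.00, 0.00)→(6.00, 21.00); distance from the point to it = 3.00 mm. The point is not inside any of the regions above, so it lies outside the cross-section (3.00 mm from the nearest boundary).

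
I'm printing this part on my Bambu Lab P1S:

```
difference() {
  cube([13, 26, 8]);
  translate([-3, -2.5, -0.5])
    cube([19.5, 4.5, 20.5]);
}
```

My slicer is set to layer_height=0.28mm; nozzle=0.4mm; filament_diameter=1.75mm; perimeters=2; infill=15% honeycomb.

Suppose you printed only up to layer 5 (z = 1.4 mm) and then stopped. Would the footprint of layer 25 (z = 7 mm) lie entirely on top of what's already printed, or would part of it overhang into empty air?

Compare the two slices. At z = 1.4: the cube is present — its section is the full 13×26 rectangle (area 338.00 mm²); the cube at (-3, -2.5) (footprint 19.5×4.5) is included at this height (area 87.75 mm²); Taking the first minus the rest: starting from the 13×26 cube (338.00 mm²), the 19.5×4.5 cube at (-3, -2.5) partially overlaps it — only the 26.00 mm² overlap (of its 87.75 mm²) is removed, clipping the outline — area = 312.00 mm². At z = 7: the cube is present — its section is the full 13×26 rectangle (area 338.00 mm²); the 19.5×4.5 cube at (-3, -2.5) contributes its full rectangle (area 87.75 mm²); Subtracting the remaining from the first: starting from the 13×26 cube (338.00 mm²), the 19.5×4.5 cube at (-3, -2.5) partially overlaps it — only the 26.00 mm² overlap (of its 87.75 mm²) is removed, clipping the outline — area = 312.00 mm². Checking containment: the cross-section at z = 7 is a subset of the cross-section at z = 1.4.

entirely on top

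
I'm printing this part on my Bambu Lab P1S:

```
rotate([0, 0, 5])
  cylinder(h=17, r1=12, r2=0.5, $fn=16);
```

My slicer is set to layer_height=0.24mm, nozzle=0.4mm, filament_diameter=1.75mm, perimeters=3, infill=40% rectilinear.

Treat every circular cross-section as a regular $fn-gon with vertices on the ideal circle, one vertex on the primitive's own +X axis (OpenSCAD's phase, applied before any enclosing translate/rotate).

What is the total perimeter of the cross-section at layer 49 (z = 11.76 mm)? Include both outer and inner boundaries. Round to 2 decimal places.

25.25 mm

At z = 11.76 mm: the cone contributes a regular 16-gon of circumradius 4.045 (interpolated between r1=12 and r2=0.5 at t=0.692) (perimeter = 2·16·4.045·sin(180°/16) = 25.25 mm); (rotated 5° about Z; rotation is an isometry so areas/perimeters/island counts are preserved). Overall, the cross-section is a single solid region. Total boundary length (outer) = 25.25 mm.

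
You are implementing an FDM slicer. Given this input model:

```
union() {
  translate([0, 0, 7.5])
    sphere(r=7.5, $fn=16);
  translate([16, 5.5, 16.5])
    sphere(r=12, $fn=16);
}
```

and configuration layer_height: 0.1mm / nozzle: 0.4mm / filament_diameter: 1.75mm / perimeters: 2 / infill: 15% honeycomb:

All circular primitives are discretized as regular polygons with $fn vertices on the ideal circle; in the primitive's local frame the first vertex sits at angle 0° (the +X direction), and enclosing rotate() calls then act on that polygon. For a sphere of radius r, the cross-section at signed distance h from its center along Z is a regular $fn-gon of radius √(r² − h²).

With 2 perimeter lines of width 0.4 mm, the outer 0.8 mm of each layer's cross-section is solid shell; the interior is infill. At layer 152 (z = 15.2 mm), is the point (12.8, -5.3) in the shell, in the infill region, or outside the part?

shell

At z = 15.2 mm: the sphere is absent (|z−center|=7.700 > r=7.5); the sphere at (16, 5.5): section is a regular 16-gon, circumradius = √(r²−h²) = √(12²−1.3²) = 11.929; Taking the union: only the r=12 sphere at (16, 5.5) is present, so the union is just that shape — 1 connected region. Overall, the cross-section is a single solid region. The nearest boundary edge runs (11.43, -5.52)→(16.00, -6.43); distance from the point to it = 0.48 mm. The point is inside the cross-section, 0.48 mm from the nearest boundary — within the 0.8 mm shell band (2 × 0.4).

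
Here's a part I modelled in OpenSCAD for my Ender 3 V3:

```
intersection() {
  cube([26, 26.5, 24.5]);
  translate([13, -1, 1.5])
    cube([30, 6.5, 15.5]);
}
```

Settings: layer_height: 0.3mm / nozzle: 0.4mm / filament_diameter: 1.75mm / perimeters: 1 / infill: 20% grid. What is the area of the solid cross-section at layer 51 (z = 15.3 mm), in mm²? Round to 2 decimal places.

71.50 mm²

At z = 15.3 mm: the 26×26.5 cube contributes its full rectangle (area 689.00 mm²); the cube at (13, -1) is present — its section is the full 30×6.5 rectangle (area 195.00 mm²); Taking the intersection: the 30×6.5 cube at (13, -1) partially overlaps the 26×26.5 cube; clipping to the common part keeps 71.50 mm² — area = 71.50 mm². Overall, the cross-section is a single solid region. Net area = 71.50 mm².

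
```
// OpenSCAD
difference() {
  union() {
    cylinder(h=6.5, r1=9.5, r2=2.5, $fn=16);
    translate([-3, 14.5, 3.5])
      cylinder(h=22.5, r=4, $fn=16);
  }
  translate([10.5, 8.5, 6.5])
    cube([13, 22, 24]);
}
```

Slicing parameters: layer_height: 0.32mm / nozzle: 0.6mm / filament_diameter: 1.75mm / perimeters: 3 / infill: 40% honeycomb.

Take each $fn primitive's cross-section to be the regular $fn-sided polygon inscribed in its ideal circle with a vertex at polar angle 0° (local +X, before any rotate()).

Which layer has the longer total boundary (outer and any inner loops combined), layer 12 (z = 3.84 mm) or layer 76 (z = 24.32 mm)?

layer 12 (z = 3.84 mm)

Layer 12 (z = 3.84): the cone: at t=0.591 of its height the radius interpolates to r₁+(r₂−r₁)t = 5.365, giving a regular 16-gon of that circumradius (perimeter = 2·16·5.365·sin(180°/16) = 33.49 mm); the r=4 cylinder at (-3, 14.5) gives a regular 16-gon of circumradius 4 (constant along its height) (perimeter = 2·16·4.000·sin(180°/16) = 24.97 mm); Taking the union: the 2 present regions are separate (no shared area or edge), so areas and boundary lengths simply add and each stays a separate island — boundary = 58.46 mm; the cube at (10.5, 8.5) is not intersected at this z (z outside [6.5, 30.5]); Taking the first minus the rest: none of the subtracted shapes is present at this height, so that combined region is unchanged — boundary = 58.46 mm. So its perimeter = 58.46 mm. Layer 76 (z = 24.32): the cone is not intersected at this z (z outside [0, 6.5]); the r=4 cylinder at (-3, 14.5) contributes a regular 16-gon of circumradius 4 (perimeter = 2·16·4.000·sin(180°/16) = 24.97 mm); Merging all regions: only the r=4 cylinder at (-3, 14.5) is present, so the union is just that shape — boundary = 24.97 mm; the cube at (10.5, 8.5) (footprint 13×22) is included at this height (perimeter 70.00 mm); Taking the first minus the rest: starting from that combined region, the 13×22 cube at (10.5, 8.5) misses the remaining region (no effect) — boundary = 24.97 mm. So its perimeter = 24.97 mm. Layer 12 is larger (58.46 vs 24.97 mm).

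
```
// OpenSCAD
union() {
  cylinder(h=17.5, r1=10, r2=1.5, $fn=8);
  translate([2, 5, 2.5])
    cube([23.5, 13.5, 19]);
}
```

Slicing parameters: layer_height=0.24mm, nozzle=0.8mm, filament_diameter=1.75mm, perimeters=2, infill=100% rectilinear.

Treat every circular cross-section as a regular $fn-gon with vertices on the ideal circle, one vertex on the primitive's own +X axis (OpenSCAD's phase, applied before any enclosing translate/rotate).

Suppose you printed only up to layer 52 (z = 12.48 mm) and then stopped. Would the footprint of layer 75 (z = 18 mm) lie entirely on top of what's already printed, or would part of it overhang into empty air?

Compare the two slices. At z = 12.48: the cone: at t=0.713 of its height the radius interpolates to r₁+(r₂−r₁)t = 3.938, giving a regular 8-gon of that circumradius (area = (8/2)·3.938²·sin(360°/8) = 43.87 mm²); the cube at (2, 5) (footprint 23.5×13.5) is included at this height (area 317.25 mm²); Taking the union: the 2 present regions are separate (no shared area or edge), so areas and boundary lengths simply add and each stays a separate island — area = 361.12 mm². At z = 18: the cone does not reach this height (z outside [0, 17.5]); the 23.5×13.5 cube at (2, 5) contributes its full rectangle (area 317.25 mm²); Merging all regions: only the 23.5×13.5 cube at (2, 5) is present, so the union is just that shape — area = 317.25 mm². Checking containment: the cross-section at z = 18 is a subset of the cross-section at z = 12.48.

entirely on top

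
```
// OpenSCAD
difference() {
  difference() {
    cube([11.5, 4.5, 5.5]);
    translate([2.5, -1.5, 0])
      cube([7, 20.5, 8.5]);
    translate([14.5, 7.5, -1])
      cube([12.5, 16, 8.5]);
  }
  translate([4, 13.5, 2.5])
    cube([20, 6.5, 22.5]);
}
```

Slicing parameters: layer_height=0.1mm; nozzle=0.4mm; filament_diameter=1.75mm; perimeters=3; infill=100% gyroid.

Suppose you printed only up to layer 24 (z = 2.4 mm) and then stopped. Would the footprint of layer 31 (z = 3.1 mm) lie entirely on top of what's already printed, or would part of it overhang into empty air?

entirely on top

Compare the two slices. At z = 2.4: the 11.5×4.5 cube contributes its full rectangle (area 51.75 mm²); the 7×20.5 cube at (2.5, -1.5) contributes its full rectangle (area 143.50 mm²); the cube at (14.5, 7.5) is present — its section is the full 12.5×16 rectangle (area 200.00 mm²); Taking the first minus the rest: starting from the 11.5×4.5 cube (51.75 mm²), the 7×20.5 cube at (2.5, -1.5) partially overlaps it — only the 31.50 mm² overlap (of its 143.50 mm²) is removed, clipping the outline; the 12.5×16 cube at (14.5, 7.5) misses the remaining region (no effect) — area = 20.25 mm²; the cube at (4, 13.5) is absent (z outside [2.5, 25]); Subtracting the remaining from the first: none of the subtracted shapes is present at this height, so that combined region is unchanged — area = 20.25 mm². At z = 3.1: the cube is present — its section is the full 11.5×4.5 rectangle (area 51.75 mm²); the cube at (2.5, -1.5) is present — its section is the full 7×20.5 rectangle (area 143.50 mm²); the cube at (14.5, 7.5) (footprint 12.5×16) is included at this height (area 200.00 mm²); Taking the first minus the rest: starting from the 11.5×4.5 cube (51.75 mm²), the 7×20.5 cube at (2.5, -1.5) partially overlaps it — only the 31.50 mm² overlap (of its 143.50 mm²) is removed, clipping the outline; the 12.5×16 cube at (14.5, 7.5) misses the remaining region (no effect) — area = 20.25 mm²; the cube at (4, 13.5) is present — its section is the full 20×6.5 rectangle (area 130.00 mm²); After the difference (first − rest): starting from that combined region (20.25 mm²), the 20×6.5 cube at (4, 13.5) misses the remaining region (no effect) — area = 20.25 mm². Checking containment: the cross-section at z = 3.1 is a subset of the cross-section at z = 2.4.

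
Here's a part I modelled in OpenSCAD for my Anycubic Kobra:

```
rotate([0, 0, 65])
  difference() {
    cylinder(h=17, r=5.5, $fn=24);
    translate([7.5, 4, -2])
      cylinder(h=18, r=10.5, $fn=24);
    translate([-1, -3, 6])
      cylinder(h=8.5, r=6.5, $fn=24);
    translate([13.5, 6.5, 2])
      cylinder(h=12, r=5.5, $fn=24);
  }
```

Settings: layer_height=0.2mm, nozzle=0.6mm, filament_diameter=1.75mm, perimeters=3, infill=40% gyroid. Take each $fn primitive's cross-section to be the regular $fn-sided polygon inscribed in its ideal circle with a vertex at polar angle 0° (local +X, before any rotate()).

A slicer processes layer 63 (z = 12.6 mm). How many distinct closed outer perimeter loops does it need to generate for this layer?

1

At z = 12.6 mm: the r=5.5 cylinder contributes a regular 24-gon of circumradius 5.5; the cylinder at (7.5, 4): section is a regular 24-gon, circumradius r=10.5; the r=6.5 cylinder at (-1, -3) contributes a regular 24-gon of circumradius 6.5; the r=5.5 cylinder at (13.5, 6.5) gives a regular 24-gon of circumradius 5.5 (constant along its height); Subtracting the remaining from the first: starting from the r=5.5 cylinder, the r=10.5 cylinder at (7.5, 4) partially overlaps it — only the 62.75 mm² overlap (of its 342.42 mm²) is removed, clipping the outline; the r=6.5 cylinder at (-1, -3) partially overlaps it — only the 29.25 mm² overlap (of its 131.22 mm²) is removed, clipping the outline; the r=5.5 cylinder at (13.5, 6.5) misses the remaining region (no effect) — 1 connected region; (rotated 65° about Z; rotation is an isometry so areas/perimeters/island counts are preserved). The result has 1 disconnected region.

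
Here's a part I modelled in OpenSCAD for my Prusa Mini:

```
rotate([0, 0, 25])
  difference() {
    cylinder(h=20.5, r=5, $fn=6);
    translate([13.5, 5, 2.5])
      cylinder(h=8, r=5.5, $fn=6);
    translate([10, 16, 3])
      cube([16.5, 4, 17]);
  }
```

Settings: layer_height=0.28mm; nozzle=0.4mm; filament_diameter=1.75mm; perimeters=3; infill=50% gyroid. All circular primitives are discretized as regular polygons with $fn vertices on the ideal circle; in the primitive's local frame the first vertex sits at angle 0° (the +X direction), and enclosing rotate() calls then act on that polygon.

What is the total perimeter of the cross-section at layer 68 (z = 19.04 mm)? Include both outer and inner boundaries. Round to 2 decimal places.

30.00 mm

At z = 19.04 mm: the r=5 cylinder gives a regular 6-gon of circumradius 5 (constant along its height) (perimeter = 2·6·5.000·sin(180°/6) = 30.00 mm); the cylinder at (13.5, 5) does not reach this height (z outside [2.5, 10.5]); the cube at (10, 16) is present — its section is the full 16.5×4 rectangle (perimeter 41.00 mm); After the difference (first − rest): starting from the r=5 cylinder, the 16.5×4 cube at (10, 16) misses the remaining region (no effect) — boundary = 30.00 mm; (rotated 25° about Z; rotation is an isometry so areas/perimeters/island counts are preserved). Overall, the cross-section is a single solid region. Total boundary length (outer) = 30.00 mm.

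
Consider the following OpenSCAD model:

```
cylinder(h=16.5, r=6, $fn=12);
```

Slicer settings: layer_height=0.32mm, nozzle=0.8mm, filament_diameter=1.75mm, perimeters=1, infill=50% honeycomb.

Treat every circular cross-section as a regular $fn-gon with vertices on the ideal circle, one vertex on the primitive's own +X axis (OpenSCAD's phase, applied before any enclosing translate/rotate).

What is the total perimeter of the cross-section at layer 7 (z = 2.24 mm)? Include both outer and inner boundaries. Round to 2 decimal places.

37.27 mm

At z = 2.24 mm: the r=6 cylinder gives a regular 12-gon of circumradius 6 (constant along its height) (perimeter = 2·12·6.000·sin(180°/12) = 37.27 mm). Overall, the cross-section is a single solid region. Total boundary length (outer) = 37.27 mm.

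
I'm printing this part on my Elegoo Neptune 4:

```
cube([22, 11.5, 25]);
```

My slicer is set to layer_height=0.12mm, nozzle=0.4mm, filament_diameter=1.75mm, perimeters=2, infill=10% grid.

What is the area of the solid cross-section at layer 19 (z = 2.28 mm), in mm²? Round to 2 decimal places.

253.00 mm²

At z = 2.28 mm: the cube (footprint 22×11.5) is included at this height (area 253.00 mm²). Overall, the cross-section is a single solid region. Net area = 253.00 mm².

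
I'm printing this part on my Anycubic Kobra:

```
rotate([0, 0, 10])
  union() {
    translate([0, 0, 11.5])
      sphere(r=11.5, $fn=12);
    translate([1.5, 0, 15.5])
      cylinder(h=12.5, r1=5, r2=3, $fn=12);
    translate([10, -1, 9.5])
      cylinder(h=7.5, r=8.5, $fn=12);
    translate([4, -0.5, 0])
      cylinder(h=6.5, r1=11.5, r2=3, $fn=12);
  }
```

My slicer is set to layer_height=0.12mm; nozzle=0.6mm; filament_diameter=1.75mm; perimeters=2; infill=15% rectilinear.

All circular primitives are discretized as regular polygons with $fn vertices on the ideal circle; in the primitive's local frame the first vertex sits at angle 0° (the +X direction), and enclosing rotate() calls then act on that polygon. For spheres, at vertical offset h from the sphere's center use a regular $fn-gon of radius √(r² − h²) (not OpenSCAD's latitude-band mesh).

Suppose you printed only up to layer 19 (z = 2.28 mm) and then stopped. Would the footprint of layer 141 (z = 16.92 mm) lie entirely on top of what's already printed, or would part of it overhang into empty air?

part overhangs

Compare the two slices. At z = 2.28: the r=11.5 sphere slices to a regular 12-gon of circumradius 6.873 (√(r²−h²) with h=9.22 from center) (area = (12/2)·6.873²·sin(360°/12) = 141.72 mm²); the cone at (1.5, 0) is not intersected at this z (z outside [15.5, 28]); the cylinder at (10, -1) does not reach this height (z outside [9.5, 17]); the cone at (4, -0.5): at t=0.351 of its height the radius interpolates to r₁+(r₂−r₁)t = 8.518, giving a regular 12-gon of that circumradius (area = (12/2)·8.518²·sin(360°/12) = 217.69 mm²); Taking the union: the regions partially overlap — summed areas 359.42 mm² minus the doubly-counted overlap 114.76 mm² gives 244.66 mm² — area = 244.66 mm²; (rotated 10° about Z; rotation is an isometry so areas/perimeters/island counts are preserved). At z = 16.92: the r=11.5 sphere slices to a regular 12-gon of circumradius 10.143 (√(r²−h²) with h=5.42 from center) (area = (12/2)·10.143²·sin(360°/12) = 308.62 mm²); the cone at (1.5, 0): at t=0.114 of its height the radius interpolates to r₁+(r₂−r₁)t = 4.773, giving a regular 12-gon of that circumradius (area = (12/2)·4.773²·sin(360°/12) = 68.34 mm²); the r=8.5 cylinder at (10, -1) gives a regular 12-gon of circumradius 8.5 (constant along its height) (area = (12/2)·8.500²·sin(360°/12) = 216.75 mm²); the cone at (4, -0.5) does not reach this height (z outside [0, 6.5]); Taking the union: the regions partially overlap — summed areas 593.71 mm² minus the doubly-counted overlap 154.95 mm² gives 438.76 mm² — area = 438.76 mm²; (rotated 10° about Z; rotation is an isometry so areas/perimeters/island counts are preserved). Checking containment: at z = 16.92 the cross-section extends beyond the z = 2.28 cross-section by about 194.58 mm².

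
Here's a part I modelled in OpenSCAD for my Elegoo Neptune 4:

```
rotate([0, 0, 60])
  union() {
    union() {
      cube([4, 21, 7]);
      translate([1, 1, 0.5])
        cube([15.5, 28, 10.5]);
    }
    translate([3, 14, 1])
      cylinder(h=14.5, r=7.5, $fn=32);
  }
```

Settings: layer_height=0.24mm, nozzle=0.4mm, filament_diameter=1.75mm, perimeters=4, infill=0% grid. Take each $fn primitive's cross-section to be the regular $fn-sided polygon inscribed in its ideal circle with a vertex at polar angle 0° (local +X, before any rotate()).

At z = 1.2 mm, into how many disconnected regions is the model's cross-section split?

At z = 1.2 mm: the cube is present — its section is the full 4×21 rectangle; the 15.5×28 cube at (1, 1) contributes its full rectangle; Combining (union): the regions partially overlap (shared area 60.00 mm²), so overlapping operands fuse into one piece — 1 connected region; the cylinder at (3, 14): section is a regular 32-gon, circumradius r=7.5; Merging all regions: the regions partially overlap (shared area 131.36 mm²), so overlapping operands fuse into one piece — 1 connected region; (whole slice rotated 60° about Z — lengths, areas and connectivity unchanged). The result has 1 disconnected region.

1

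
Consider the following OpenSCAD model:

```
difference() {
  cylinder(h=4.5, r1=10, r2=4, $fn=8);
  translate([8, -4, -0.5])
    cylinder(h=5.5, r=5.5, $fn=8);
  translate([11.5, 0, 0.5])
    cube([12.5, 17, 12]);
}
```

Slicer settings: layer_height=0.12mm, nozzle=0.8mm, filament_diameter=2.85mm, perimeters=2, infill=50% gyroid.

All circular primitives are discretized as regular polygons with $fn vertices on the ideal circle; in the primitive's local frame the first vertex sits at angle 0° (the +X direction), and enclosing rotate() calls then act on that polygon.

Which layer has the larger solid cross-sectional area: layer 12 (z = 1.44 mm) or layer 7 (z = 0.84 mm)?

Layer 12 (z = 1.44): the cone (r1=10→r2=4) has section circumradius 8.080 here — a regular 8-gon (area = (8/2)·8.080²·sin(360°/8) = 184.66 mm²); the cylinder at (8, -4): section is a regular 8-gon, circumradius r=5.5 (area = (8/2)·5.500²·sin(360°/8) = 85.56 mm²); the cube at (11.5, 0) is present — its section is the full 12.5×17 rectangle (area 212.50 mm²); Taking the first minus the rest: starting from the cone (184.66 mm²), the r=5.5 cylinder at (8, -4) partially overlaps it — only the 24.72 mm² overlap (of its 85.56 mm²) is removed, clipping the outline; the 12.5×17 cube at (11.5, 0) misses the remaining region (no effect) — area = 159.94 mm². So its area = 159.94 mm². Layer 7 (z = 0.84): the cone contributes a regular 8-gon of circumradius 8.880 (interpolated between r1=10 and r2=4 at t=0.187) (area = (8/2)·8.880²·sin(360°/8) = 223.03 mm²); the r=5.5 cylinder at (8, -4) contributes a regular 8-gon of circumradius 5.5 (area = (8/2)·5.500²·sin(360°/8) = 85.56 mm²); the 12.5×17 cube at (11.5, 0) contributes its full rectangle (area 212.50 mm²); Subtracting the remaining from the first: starting from the cone (223.03 mm²), the r=5.5 cylinder at (8, -4) partially overlaps it — only the 32.47 mm² overlap (of its 85.56 mm²) is removed, clipping the outline; the 12.5×17 cube at (11.5, 0) misses the remaining region (no effect) — area = 190.57 mm². So its area = 190.57 mm². Layer 7 is larger (190.57 vs 159.94 mm²).

layer 7 (z = 0.84 mm)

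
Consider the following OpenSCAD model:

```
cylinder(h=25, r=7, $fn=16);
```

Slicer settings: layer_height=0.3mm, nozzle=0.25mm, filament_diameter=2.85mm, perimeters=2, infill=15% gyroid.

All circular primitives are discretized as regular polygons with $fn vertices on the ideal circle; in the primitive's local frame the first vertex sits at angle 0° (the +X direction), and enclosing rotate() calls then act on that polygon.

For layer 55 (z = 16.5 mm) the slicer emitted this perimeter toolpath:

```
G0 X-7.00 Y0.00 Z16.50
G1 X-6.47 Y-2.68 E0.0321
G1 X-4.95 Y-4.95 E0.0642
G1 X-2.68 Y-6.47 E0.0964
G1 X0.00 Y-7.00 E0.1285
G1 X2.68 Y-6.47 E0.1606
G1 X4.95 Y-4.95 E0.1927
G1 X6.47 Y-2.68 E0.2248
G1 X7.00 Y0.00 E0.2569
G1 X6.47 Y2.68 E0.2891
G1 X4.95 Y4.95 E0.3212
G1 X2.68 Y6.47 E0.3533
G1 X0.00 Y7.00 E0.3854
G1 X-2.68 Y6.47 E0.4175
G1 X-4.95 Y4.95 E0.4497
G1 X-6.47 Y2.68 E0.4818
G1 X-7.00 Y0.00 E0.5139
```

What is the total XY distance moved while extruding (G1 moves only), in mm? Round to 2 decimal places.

43.71 mm

Sum the Euclidean lengths of each G1 segment: total = 43.71 mm.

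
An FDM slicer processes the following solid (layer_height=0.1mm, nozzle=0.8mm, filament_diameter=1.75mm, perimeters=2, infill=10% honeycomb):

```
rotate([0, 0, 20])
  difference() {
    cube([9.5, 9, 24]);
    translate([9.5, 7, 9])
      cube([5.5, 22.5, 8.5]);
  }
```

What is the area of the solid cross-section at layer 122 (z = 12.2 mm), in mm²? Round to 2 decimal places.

At z = 12.2 mm: the 9.5×9 cube contributes its full rectangle (area 85.50 mm²); the 5.5×22.5 cube at (9.5, 7) contributes its full rectangle (area 123.75 mm²); Subtracting the remaining from the first: starting from the 9.5×9 cube (85.50 mm²), the 5.5×22.5 cube at (9.5, 7) misses the remaining region (no effect) — area = 85.50 mm²; (rotated 20° about Z; rotation is an isometry so areas/perimeters/island counts are preserved). Overall, the cross-section is a single solid region. Net area = 85.50 mm².

85.50 mm²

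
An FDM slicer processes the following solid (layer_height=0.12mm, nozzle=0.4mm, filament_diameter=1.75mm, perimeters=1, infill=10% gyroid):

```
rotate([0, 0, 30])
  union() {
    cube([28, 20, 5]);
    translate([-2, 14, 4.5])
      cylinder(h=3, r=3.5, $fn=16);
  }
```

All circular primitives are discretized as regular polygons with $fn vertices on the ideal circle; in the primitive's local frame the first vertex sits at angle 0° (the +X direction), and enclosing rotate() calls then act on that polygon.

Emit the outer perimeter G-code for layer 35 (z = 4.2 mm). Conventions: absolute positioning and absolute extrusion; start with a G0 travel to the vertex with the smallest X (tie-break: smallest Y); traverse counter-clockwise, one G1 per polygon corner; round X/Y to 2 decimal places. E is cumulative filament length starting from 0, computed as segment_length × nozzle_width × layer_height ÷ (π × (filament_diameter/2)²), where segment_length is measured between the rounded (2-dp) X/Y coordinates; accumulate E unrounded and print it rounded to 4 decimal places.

At z = 4.2 mm: the cube (footprint 28×20) is included at this height; the cylinder at (-2, 14) is absent (z outside [4.5, 7.5]); Merging all regions: only the 28×20 cube is present, so the union is just that shape — 1 connected region; (whole slice rotated 30° about Z — lengths, areas and connectivity unchanged). The outline is a single polygon with 4 vertices. Extrusion per mm of travel: 0.4 × 0.12 / (π × 0.875²) = 0.019956. Accumulating E over each segment gives final E = 1.9158.

G0 X-10.00 Y17.32 Z4.20
G1 X0.00 Y0.00 E0.3991
G1 X24.25 Y14.00 E0.9579
G1 X14.25 Y31.32 E1.3570
G1 X-10.00 Y17.32 E1.9158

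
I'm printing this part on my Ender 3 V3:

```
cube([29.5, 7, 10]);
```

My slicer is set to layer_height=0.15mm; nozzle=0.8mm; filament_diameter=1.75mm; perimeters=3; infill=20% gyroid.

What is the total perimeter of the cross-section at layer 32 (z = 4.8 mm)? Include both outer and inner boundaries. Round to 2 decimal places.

At z = 4.8 mm: the cube is present — its section is the full 29.5×7 rectangle (perimeter 73.00 mm). Overall, the cross-section is a single solid region. Total boundary length (outer) = 73.00 mm.

73.00 mm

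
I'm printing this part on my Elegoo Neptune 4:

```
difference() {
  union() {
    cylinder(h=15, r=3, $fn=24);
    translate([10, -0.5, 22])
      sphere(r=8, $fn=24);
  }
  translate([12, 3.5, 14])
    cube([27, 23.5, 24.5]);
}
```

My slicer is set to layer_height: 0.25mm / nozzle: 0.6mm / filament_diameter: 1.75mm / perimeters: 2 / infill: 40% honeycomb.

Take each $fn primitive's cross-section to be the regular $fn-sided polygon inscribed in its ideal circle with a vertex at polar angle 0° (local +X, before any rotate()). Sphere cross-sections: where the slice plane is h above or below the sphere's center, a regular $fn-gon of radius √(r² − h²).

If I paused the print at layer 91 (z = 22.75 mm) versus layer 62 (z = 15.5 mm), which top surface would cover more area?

Layer 91 (z = 22.75): the cylinder is not intersected at this z (z outside [0, 15]); the sphere at (10, -0.5): section is a regular 24-gon, circumradius = √(r²−h²) = √(8²−0.75²) = 7.965 (area = (24/2)·7.965²·sin(360°/24) = 197.03 mm²); Combining (union): only the r=8 sphere at (10, -0.5) is present, so the union is just that shape — area = 197.03 mm²; the cube at (12, 3.5) is present — its section is the full 27×23.5 rectangle (area 634.50 mm²); After the difference (first − rest): starting from the result so far (197.03 mm²), the 27×23.5 cube at (12, 3.5) partially overlaps it — only the 11.32 mm² overlap (of its 634.50 mm²) is removed, clipping the outline — area = 185.71 mm². So its area = 185.71 mm². Layer 62 (z = 15.5): the cylinder is absent (z outside [0, 15]); the sphere at (10, -0.5): section is a regular 24-gon, circumradius = √(r²−h²) = √(8²−6.5²) = 4.664 (area = (24/2)·4.664²·sin(360°/24) = 67.55 mm²); Taking the union: only the r=8 sphere at (10, -0.5) is present, so the union is just that shape — area = 67.55 mm²; the cube at (12, 3.5) (footprint 27×23.5) is included at this height (area 634.50 mm²); Subtracting the remaining from the first: starting from that combined region (67.55 mm²), the 27×23.5 cube at (12, 3.5) partially overlaps it — only the 0.04 mm² overlap (of its 634.50 mm²) is removed, clipping the outline — area = 67.52 mm². So its area = 67.52 mm². Layer 91 is larger (185.71 vs 67.52 mm²).

layer 91 (z = 22.75 mm)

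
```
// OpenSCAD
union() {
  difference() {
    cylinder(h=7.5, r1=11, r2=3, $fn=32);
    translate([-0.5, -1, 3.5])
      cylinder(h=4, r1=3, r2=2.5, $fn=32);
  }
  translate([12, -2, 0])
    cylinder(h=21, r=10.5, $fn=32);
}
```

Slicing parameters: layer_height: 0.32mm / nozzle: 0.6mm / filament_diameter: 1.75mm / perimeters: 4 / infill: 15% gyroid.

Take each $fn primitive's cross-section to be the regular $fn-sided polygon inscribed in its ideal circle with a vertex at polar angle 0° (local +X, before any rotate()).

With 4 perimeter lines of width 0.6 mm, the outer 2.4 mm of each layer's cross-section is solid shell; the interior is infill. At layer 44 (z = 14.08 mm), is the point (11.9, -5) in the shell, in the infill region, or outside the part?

infill

At z = 14.08 mm: the cone is absent (z outside [0, 7.5]); the cone at (-0.5, -1) is absent (z outside [3.5, 7.5]); After the difference (first − rest): the first operand is absent here, so nothing remains; the r=10.5 cylinder at (12, -2) contributes a regular 32-gon of circumradius 10.5; Merging all regions: only the r=10.5 cylinder at (12, -2) is present, so the union is just that shape — 1 connected region. Overall, the cross-section is a single solid region. The nearest boundary edge runs (9.95, -12.30)→(12.00, -12.50); distance from the point to it = 7.45 mm. The point is inside the cross-section and 7.45 mm from the nearest boundary — more than the 2.4 mm shell width (4 × 0.6), so it's in the infill interior.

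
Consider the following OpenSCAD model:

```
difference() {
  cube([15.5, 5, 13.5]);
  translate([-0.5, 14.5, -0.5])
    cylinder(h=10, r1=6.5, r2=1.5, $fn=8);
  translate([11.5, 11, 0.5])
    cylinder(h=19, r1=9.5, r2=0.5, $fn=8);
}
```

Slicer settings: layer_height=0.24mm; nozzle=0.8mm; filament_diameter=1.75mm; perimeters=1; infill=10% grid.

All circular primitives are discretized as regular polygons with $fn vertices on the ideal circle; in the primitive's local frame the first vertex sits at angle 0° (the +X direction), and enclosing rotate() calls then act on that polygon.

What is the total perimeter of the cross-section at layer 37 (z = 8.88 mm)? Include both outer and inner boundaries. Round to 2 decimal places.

At z = 8.88 mm: the cube (footprint 15.5×5) is included at this height (perimeter 41.00 mm); the cone at (-0.5, 14.5): at t=0.938 of its height the radius interpolates to r₁+(r₂−r₁)t = 1.810, giving a regular 8-gon of that circumradius (perimeter = 2·8·1.810·sin(180°/8) = 11.08 mm); the cone at (11.5, 11) (r1=9.5→r2=0.5) has section circumradius 5.531 here — a regular 8-gon (perimeter = 2·8·5.531·sin(180°/8) = 33.86 mm); After the difference (first − rest): starting from the 15.5×5 cube, the cone at (-0.5, 14.5) misses the remaining region (no effect); the cone at (11.5, 11) misses the remaining region (no effect) — boundary = 41.00 mm. Overall, the cross-section is a single solid region. Total boundary length (outer) = 41.00 mm.

41.00 mm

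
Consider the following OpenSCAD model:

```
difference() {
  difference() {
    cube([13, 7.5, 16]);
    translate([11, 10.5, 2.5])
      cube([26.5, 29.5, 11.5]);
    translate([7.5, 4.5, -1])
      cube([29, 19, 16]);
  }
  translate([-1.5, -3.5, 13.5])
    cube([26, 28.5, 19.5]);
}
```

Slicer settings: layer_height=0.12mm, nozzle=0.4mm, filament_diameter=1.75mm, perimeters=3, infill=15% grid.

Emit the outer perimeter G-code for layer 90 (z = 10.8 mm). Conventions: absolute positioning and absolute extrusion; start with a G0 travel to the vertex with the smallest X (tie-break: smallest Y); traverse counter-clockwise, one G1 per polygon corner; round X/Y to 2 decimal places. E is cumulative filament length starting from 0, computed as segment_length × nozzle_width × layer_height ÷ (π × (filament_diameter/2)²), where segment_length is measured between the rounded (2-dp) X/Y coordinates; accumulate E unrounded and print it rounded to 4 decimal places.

At z = 10.8 mm: the cube is present — its section is the full 13×7.5 rectangle; the cube at (11, 10.5) (footprint 26.5×29.5) is included at this height; the 29×19 cube at (7.5, 4.5) contributes its full rectangle; Taking the first minus the rest: starting from the 13×7.5 cube, the 26.5×29.5 cube at (11, 10.5) misses the remaining region (no effect); the 29×19 cube at (7.5, 4.5) partially overlaps it — only the 16.50 mm² overlap (of its 551.00 mm²) is removed, clipping the outline — 1 connected region; the cube at (-1.5, -3.5) is not intersected at this z (z outside [13.5, 33]); After the difference (first − rest): none of the subtracted shapes is present at this height, so the result so far is unchanged — 1 connected region. The outline is a single polygon with 6 vertices. Extrusion per mm of travel: 0.4 × 0.12 / (π × 0.875²) = 0.019956. Accumulating E over each segment gives final E = 0.8182.

G0 X0.00 Y0.00 Z10.80
G1 X13.00 Y0.00 E0.2594
G1 X13.00 Y4.50 E0.3492
G1 X7.50 Y4.50 E0.4590
G1 X7.50 Y7.50 E0.5189
G1 X0.00 Y7.50 E0.6685
G1 X0.00 Y0.00 E0.8182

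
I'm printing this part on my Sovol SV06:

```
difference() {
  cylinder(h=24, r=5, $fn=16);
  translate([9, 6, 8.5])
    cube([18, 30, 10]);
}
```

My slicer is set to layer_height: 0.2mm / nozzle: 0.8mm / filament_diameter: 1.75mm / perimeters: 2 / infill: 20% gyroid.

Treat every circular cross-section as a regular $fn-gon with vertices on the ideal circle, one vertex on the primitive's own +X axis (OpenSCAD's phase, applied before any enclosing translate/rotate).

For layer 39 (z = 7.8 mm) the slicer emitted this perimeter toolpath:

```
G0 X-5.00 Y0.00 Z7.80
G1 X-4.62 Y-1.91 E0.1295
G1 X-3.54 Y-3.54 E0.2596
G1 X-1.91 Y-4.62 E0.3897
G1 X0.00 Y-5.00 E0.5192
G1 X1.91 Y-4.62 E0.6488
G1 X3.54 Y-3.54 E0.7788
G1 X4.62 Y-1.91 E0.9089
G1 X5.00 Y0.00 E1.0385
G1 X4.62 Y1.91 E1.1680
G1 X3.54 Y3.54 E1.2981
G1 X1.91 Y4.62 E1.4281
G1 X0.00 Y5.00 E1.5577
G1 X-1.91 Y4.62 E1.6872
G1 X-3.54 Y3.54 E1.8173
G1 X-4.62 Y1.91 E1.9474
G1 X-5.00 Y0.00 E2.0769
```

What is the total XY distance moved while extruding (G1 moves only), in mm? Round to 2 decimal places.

Sum the Euclidean lengths of each G1 segment: total = 31.22 mm.

31.22 mm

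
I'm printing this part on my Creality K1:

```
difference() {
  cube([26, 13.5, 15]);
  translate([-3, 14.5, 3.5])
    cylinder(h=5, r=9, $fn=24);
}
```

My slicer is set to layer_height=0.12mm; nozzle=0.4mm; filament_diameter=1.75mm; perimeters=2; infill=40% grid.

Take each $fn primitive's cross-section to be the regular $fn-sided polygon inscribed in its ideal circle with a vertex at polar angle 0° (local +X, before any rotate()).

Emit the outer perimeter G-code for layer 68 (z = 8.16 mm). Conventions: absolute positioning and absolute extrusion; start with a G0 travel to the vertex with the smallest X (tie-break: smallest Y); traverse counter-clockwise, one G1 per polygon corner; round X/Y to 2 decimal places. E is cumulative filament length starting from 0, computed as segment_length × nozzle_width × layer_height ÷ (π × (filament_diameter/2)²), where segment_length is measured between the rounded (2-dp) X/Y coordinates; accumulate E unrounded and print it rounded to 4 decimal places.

At z = 8.16 mm: the cube is present — its section is the full 26×13.5 rectangle; the r=9 cylinder at (-3, 14.5) gives a regular 24-gon of circumradius 9 (constant along its height); After the difference (first − rest): starting from the 26×13.5 cube, the r=9 cylinder at (-3, 14.5) partially overlaps it — only the 30.61 mm² overlap (of its 251.57 mm²) is removed, clipping the outline — 1 connected region. The outline is a single polygon with 9 vertices. Extrusion per mm of travel: 0.4 × 0.12 / (π × 0.875²) = 0.019956. Accumulating E over each segment gives final E = 1.5111.

G0 X0.00 Y0.00 Z8.16
G1 X26.00 Y0.00 E0.5189
G1 X26.00 Y13.50 E0.7883
G1 X5.87 Y13.50 E1.1900
G1 X5.69 Y12.17 E1.2168
G1 X4.79 Y10.00 E1.2636
G1 X3.36 Y8.14 E1.3105
G1 X1.50 Y6.71 E1.3573
G1 X0.00 Y6.08 E1.3898
G1 X0.00 Y0.00 E1.5111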